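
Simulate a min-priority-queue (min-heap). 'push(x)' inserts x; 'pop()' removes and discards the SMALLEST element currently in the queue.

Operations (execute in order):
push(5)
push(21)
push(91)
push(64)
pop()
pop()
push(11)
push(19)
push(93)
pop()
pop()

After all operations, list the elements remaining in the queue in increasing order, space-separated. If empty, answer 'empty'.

push(5): heap contents = [5]
push(21): heap contents = [5, 21]
push(91): heap contents = [5, 21, 91]
push(64): heap contents = [5, 21, 64, 91]
pop() → 5: heap contents = [21, 64, 91]
pop() → 21: heap contents = [64, 91]
push(11): heap contents = [11, 64, 91]
push(19): heap contents = [11, 19, 64, 91]
push(93): heap contents = [11, 19, 64, 91, 93]
pop() → 11: heap contents = [19, 64, 91, 93]
pop() → 19: heap contents = [64, 91, 93]

Answer: 64 91 93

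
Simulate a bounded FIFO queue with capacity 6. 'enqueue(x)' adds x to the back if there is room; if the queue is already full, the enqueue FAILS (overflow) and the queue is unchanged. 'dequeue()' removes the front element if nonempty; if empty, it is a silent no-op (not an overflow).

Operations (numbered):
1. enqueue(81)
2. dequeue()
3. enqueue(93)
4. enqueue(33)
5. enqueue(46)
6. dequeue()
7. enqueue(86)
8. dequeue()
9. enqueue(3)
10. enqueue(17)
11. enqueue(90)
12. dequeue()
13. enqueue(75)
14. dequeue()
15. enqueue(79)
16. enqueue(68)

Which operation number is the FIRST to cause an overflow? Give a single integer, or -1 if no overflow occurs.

Answer: -1

Derivation:
1. enqueue(81): size=1
2. dequeue(): size=0
3. enqueue(93): size=1
4. enqueue(33): size=2
5. enqueue(46): size=3
6. dequeue(): size=2
7. enqueue(86): size=3
8. dequeue(): size=2
9. enqueue(3): size=3
10. enqueue(17): size=4
11. enqueue(90): size=5
12. dequeue(): size=4
13. enqueue(75): size=5
14. dequeue(): size=4
15. enqueue(79): size=5
16. enqueue(68): size=6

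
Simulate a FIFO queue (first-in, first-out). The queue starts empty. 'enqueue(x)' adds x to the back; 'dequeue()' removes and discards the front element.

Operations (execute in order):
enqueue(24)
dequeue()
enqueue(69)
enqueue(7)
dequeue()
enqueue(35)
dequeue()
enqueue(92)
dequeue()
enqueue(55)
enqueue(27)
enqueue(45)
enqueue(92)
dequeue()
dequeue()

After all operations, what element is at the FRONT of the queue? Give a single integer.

enqueue(24): queue = [24]
dequeue(): queue = []
enqueue(69): queue = [69]
enqueue(7): queue = [69, 7]
dequeue(): queue = [7]
enqueue(35): queue = [7, 35]
dequeue(): queue = [35]
enqueue(92): queue = [35, 92]
dequeue(): queue = [92]
enqueue(55): queue = [92, 55]
enqueue(27): queue = [92, 55, 27]
enqueue(45): queue = [92, 55, 27, 45]
enqueue(92): queue = [92, 55, 27, 45, 92]
dequeue(): queue = [55, 27, 45, 92]
dequeue(): queue = [27, 45, 92]

Answer: 27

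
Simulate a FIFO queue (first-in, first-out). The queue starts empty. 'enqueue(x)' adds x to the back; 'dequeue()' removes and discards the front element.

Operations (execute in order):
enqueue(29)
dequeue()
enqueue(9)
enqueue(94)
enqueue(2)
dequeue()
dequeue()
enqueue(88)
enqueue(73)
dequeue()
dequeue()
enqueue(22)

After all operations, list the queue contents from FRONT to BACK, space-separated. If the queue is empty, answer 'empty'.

Answer: 73 22

Derivation:
enqueue(29): [29]
dequeue(): []
enqueue(9): [9]
enqueue(94): [9, 94]
enqueue(2): [9, 94, 2]
dequeue(): [94, 2]
dequeue(): [2]
enqueue(88): [2, 88]
enqueue(73): [2, 88, 73]
dequeue(): [88, 73]
dequeue(): [73]
enqueue(22): [73, 22]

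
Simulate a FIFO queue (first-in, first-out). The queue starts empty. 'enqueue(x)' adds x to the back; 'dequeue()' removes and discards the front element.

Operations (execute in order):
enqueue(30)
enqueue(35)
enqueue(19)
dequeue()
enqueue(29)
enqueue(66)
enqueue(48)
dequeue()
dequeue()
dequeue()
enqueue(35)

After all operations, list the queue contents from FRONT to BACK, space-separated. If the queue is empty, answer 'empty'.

Answer: 66 48 35

Derivation:
enqueue(30): [30]
enqueue(35): [30, 35]
enqueue(19): [30, 35, 19]
dequeue(): [35, 19]
enqueue(29): [35, 19, 29]
enqueue(66): [35, 19, 29, 66]
enqueue(48): [35, 19, 29, 66, 48]
dequeue(): [19, 29, 66, 48]
dequeue(): [29, 66, 48]
dequeue(): [66, 48]
enqueue(35): [66, 48, 35]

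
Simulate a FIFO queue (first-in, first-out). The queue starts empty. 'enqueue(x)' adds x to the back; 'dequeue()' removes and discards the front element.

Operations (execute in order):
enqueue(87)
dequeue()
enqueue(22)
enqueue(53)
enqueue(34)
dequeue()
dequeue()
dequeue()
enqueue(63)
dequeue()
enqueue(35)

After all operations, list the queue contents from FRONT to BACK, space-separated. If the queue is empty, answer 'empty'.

enqueue(87): [87]
dequeue(): []
enqueue(22): [22]
enqueue(53): [22, 53]
enqueue(34): [22, 53, 34]
dequeue(): [53, 34]
dequeue(): [34]
dequeue(): []
enqueue(63): [63]
dequeue(): []
enqueue(35): [35]

Answer: 35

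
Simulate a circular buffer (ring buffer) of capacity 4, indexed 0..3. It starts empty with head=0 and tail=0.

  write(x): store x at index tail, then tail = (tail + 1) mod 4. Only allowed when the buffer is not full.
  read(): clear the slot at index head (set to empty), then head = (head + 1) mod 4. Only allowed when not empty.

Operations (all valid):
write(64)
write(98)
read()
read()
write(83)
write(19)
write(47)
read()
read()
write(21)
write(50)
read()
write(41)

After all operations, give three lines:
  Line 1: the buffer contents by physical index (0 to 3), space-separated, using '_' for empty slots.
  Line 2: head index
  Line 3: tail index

Answer: _ 21 50 41
1
0

Derivation:
write(64): buf=[64 _ _ _], head=0, tail=1, size=1
write(98): buf=[64 98 _ _], head=0, tail=2, size=2
read(): buf=[_ 98 _ _], head=1, tail=2, size=1
read(): buf=[_ _ _ _], head=2, tail=2, size=0
write(83): buf=[_ _ 83 _], head=2, tail=3, size=1
write(19): buf=[_ _ 83 19], head=2, tail=0, size=2
write(47): buf=[47 _ 83 19], head=2, tail=1, size=3
read(): buf=[47 _ _ 19], head=3, tail=1, size=2
read(): buf=[47 _ _ _], head=0, tail=1, size=1
write(21): buf=[47 21 _ _], head=0, tail=2, size=2
write(50): buf=[47 21 50 _], head=0, tail=3, size=3
read(): buf=[_ 21 50 _], head=1, tail=3, size=2
write(41): buf=[_ 21 50 41], head=1, tail=0, size=3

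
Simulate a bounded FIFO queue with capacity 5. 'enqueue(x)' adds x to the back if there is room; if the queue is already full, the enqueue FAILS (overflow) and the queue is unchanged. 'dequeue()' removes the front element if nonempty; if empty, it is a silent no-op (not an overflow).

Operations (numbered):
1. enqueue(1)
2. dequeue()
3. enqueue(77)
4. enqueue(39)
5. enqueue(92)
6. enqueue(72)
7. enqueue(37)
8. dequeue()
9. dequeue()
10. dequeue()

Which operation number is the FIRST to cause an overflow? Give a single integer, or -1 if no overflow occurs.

1. enqueue(1): size=1
2. dequeue(): size=0
3. enqueue(77): size=1
4. enqueue(39): size=2
5. enqueue(92): size=3
6. enqueue(72): size=4
7. enqueue(37): size=5
8. dequeue(): size=4
9. dequeue(): size=3
10. dequeue(): size=2

Answer: -1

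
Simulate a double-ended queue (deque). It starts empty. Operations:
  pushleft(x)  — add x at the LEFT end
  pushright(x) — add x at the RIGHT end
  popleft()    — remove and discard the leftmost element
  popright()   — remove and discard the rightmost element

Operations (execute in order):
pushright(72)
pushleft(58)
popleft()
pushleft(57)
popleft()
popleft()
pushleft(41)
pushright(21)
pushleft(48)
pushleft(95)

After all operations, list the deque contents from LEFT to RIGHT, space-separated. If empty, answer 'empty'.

Answer: 95 48 41 21

Derivation:
pushright(72): [72]
pushleft(58): [58, 72]
popleft(): [72]
pushleft(57): [57, 72]
popleft(): [72]
popleft(): []
pushleft(41): [41]
pushright(21): [41, 21]
pushleft(48): [48, 41, 21]
pushleft(95): [95, 48, 41, 21]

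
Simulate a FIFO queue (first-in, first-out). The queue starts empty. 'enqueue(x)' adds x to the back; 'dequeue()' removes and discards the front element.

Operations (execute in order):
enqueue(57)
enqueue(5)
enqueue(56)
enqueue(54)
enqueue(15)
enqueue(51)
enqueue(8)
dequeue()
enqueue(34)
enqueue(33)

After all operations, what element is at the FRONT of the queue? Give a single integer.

enqueue(57): queue = [57]
enqueue(5): queue = [57, 5]
enqueue(56): queue = [57, 5, 56]
enqueue(54): queue = [57, 5, 56, 54]
enqueue(15): queue = [57, 5, 56, 54, 15]
enqueue(51): queue = [57, 5, 56, 54, 15, 51]
enqueue(8): queue = [57, 5, 56, 54, 15, 51, 8]
dequeue(): queue = [5, 56, 54, 15, 51, 8]
enqueue(34): queue = [5, 56, 54, 15, 51, 8, 34]
enqueue(33): queue = [5, 56, 54, 15, 51, 8, 34, 33]

Answer: 5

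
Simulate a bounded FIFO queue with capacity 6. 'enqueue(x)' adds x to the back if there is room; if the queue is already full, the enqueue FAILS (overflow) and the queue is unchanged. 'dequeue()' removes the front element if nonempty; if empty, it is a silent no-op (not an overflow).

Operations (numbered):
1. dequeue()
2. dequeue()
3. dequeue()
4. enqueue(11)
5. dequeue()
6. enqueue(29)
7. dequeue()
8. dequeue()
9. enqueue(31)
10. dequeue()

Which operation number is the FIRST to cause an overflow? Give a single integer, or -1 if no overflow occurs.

1. dequeue(): empty, no-op, size=0
2. dequeue(): empty, no-op, size=0
3. dequeue(): empty, no-op, size=0
4. enqueue(11): size=1
5. dequeue(): size=0
6. enqueue(29): size=1
7. dequeue(): size=0
8. dequeue(): empty, no-op, size=0
9. enqueue(31): size=1
10. dequeue(): size=0

Answer: -1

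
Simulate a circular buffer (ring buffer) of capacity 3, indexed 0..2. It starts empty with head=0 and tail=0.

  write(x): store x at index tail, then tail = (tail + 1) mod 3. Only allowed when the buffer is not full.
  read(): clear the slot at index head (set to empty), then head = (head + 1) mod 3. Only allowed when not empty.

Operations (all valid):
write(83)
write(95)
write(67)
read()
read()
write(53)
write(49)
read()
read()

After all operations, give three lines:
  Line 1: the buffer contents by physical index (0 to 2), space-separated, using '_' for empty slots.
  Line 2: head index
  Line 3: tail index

write(83): buf=[83 _ _], head=0, tail=1, size=1
write(95): buf=[83 95 _], head=0, tail=2, size=2
write(67): buf=[83 95 67], head=0, tail=0, size=3
read(): buf=[_ 95 67], head=1, tail=0, size=2
read(): buf=[_ _ 67], head=2, tail=0, size=1
write(53): buf=[53 _ 67], head=2, tail=1, size=2
write(49): buf=[53 49 67], head=2, tail=2, size=3
read(): buf=[53 49 _], head=0, tail=2, size=2
read(): buf=[_ 49 _], head=1, tail=2, size=1

Answer: _ 49 _
1
2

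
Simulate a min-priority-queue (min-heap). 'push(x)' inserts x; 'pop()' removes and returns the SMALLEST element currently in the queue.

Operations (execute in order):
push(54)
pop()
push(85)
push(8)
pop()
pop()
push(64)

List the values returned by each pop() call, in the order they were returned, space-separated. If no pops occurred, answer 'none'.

push(54): heap contents = [54]
pop() → 54: heap contents = []
push(85): heap contents = [85]
push(8): heap contents = [8, 85]
pop() → 8: heap contents = [85]
pop() → 85: heap contents = []
push(64): heap contents = [64]

Answer: 54 8 85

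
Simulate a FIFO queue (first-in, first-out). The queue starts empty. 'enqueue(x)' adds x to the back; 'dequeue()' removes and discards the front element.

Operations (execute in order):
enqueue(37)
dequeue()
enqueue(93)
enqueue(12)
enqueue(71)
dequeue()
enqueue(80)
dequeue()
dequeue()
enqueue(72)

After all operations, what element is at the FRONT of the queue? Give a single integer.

Answer: 80

Derivation:
enqueue(37): queue = [37]
dequeue(): queue = []
enqueue(93): queue = [93]
enqueue(12): queue = [93, 12]
enqueue(71): queue = [93, 12, 71]
dequeue(): queue = [12, 71]
enqueue(80): queue = [12, 71, 80]
dequeue(): queue = [71, 80]
dequeue(): queue = [80]
enqueue(72): queue = [80, 72]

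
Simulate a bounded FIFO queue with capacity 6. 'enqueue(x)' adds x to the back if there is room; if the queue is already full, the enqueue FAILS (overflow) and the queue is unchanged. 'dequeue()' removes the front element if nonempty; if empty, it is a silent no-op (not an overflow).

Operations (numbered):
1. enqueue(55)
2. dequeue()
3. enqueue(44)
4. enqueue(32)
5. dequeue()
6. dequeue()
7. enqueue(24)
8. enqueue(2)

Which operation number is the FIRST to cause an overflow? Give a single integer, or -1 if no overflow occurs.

1. enqueue(55): size=1
2. dequeue(): size=0
3. enqueue(44): size=1
4. enqueue(32): size=2
5. dequeue(): size=1
6. dequeue(): size=0
7. enqueue(24): size=1
8. enqueue(2): size=2

Answer: -1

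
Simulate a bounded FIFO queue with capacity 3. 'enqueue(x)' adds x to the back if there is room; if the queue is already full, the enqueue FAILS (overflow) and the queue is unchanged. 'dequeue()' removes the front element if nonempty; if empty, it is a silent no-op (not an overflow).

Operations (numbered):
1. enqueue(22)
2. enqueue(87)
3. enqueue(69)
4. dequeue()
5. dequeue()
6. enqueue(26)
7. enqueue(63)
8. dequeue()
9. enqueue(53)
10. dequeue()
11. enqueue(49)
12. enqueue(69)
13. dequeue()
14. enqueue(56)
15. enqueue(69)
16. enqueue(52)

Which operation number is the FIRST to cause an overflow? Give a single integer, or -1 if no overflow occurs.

Answer: 12

Derivation:
1. enqueue(22): size=1
2. enqueue(87): size=2
3. enqueue(69): size=3
4. dequeue(): size=2
5. dequeue(): size=1
6. enqueue(26): size=2
7. enqueue(63): size=3
8. dequeue(): size=2
9. enqueue(53): size=3
10. dequeue(): size=2
11. enqueue(49): size=3
12. enqueue(69): size=3=cap → OVERFLOW (fail)
13. dequeue(): size=2
14. enqueue(56): size=3
15. enqueue(69): size=3=cap → OVERFLOW (fail)
16. enqueue(52): size=3=cap → OVERFLOW (fail)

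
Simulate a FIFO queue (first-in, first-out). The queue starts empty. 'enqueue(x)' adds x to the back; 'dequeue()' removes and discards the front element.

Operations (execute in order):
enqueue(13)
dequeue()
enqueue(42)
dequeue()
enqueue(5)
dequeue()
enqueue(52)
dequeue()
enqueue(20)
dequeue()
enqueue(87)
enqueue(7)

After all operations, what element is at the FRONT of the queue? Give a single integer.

enqueue(13): queue = [13]
dequeue(): queue = []
enqueue(42): queue = [42]
dequeue(): queue = []
enqueue(5): queue = [5]
dequeue(): queue = []
enqueue(52): queue = [52]
dequeue(): queue = []
enqueue(20): queue = [20]
dequeue(): queue = []
enqueue(87): queue = [87]
enqueue(7): queue = [87, 7]

Answer: 87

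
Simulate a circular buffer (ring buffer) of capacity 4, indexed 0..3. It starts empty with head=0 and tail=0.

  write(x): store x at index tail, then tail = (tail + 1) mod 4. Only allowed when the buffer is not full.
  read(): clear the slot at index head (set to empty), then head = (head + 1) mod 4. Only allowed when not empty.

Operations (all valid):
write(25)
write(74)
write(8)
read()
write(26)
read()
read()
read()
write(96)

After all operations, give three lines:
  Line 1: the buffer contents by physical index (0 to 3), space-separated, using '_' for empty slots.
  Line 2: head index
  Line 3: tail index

Answer: 96 _ _ _
0
1

Derivation:
write(25): buf=[25 _ _ _], head=0, tail=1, size=1
write(74): buf=[25 74 _ _], head=0, tail=2, size=2
write(8): buf=[25 74 8 _], head=0, tail=3, size=3
read(): buf=[_ 74 8 _], head=1, tail=3, size=2
write(26): buf=[_ 74 8 26], head=1, tail=0, size=3
read(): buf=[_ _ 8 26], head=2, tail=0, size=2
read(): buf=[_ _ _ 26], head=3, tail=0, size=1
read(): buf=[_ _ _ _], head=0, tail=0, size=0
write(96): buf=[96 _ _ _], head=0, tail=1, size=1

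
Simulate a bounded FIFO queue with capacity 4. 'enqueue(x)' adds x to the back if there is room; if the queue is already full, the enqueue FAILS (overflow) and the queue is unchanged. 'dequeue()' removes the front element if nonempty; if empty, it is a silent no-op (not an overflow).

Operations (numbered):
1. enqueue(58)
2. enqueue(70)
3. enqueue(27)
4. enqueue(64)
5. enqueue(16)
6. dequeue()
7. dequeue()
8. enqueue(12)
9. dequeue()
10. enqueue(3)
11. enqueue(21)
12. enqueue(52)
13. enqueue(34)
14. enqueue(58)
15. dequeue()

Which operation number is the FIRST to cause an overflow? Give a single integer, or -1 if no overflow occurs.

1. enqueue(58): size=1
2. enqueue(70): size=2
3. enqueue(27): size=3
4. enqueue(64): size=4
5. enqueue(16): size=4=cap → OVERFLOW (fail)
6. dequeue(): size=3
7. dequeue(): size=2
8. enqueue(12): size=3
9. dequeue(): size=2
10. enqueue(3): size=3
11. enqueue(21): size=4
12. enqueue(52): size=4=cap → OVERFLOW (fail)
13. enqueue(34): size=4=cap → OVERFLOW (fail)
14. enqueue(58): size=4=cap → OVERFLOW (fail)
15. dequeue(): size=3

Answer: 5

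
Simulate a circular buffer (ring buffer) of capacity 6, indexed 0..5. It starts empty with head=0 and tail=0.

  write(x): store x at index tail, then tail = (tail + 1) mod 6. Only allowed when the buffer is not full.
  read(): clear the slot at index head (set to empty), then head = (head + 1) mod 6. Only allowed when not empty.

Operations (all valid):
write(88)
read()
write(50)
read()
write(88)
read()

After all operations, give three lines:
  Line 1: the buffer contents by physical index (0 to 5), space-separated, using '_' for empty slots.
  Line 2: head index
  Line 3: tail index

Answer: _ _ _ _ _ _
3
3

Derivation:
write(88): buf=[88 _ _ _ _ _], head=0, tail=1, size=1
read(): buf=[_ _ _ _ _ _], head=1, tail=1, size=0
write(50): buf=[_ 50 _ _ _ _], head=1, tail=2, size=1
read(): buf=[_ _ _ _ _ _], head=2, tail=2, size=0
write(88): buf=[_ _ 88 _ _ _], head=2, tail=3, size=1
read(): buf=[_ _ _ _ _ _], head=3, tail=3, size=0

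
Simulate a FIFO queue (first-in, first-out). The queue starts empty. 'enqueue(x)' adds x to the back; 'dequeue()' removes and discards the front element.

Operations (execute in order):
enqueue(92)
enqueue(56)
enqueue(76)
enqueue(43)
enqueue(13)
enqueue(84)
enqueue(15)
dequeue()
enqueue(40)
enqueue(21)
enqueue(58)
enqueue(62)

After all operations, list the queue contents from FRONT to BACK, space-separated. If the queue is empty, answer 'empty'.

Answer: 56 76 43 13 84 15 40 21 58 62

Derivation:
enqueue(92): [92]
enqueue(56): [92, 56]
enqueue(76): [92, 56, 76]
enqueue(43): [92, 56, 76, 43]
enqueue(13): [92, 56, 76, 43, 13]
enqueue(84): [92, 56, 76, 43, 13, 84]
enqueue(15): [92, 56, 76, 43, 13, 84, 15]
dequeue(): [56, 76, 43, 13, 84, 15]
enqueue(40): [56, 76, 43, 13, 84, 15, 40]
enqueue(21): [56, 76, 43, 13, 84, 15, 40, 21]
enqueue(58): [56, 76, 43, 13, 84, 15, 40, 21, 58]
enqueue(62): [56, 76, 43, 13, 84, 15, 40, 21, 58, 62]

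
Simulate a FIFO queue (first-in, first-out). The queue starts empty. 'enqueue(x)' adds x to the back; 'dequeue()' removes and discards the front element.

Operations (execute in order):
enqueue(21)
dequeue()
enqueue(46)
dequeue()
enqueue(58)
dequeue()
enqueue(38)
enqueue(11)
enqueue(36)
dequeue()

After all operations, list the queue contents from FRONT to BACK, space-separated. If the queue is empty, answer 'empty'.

enqueue(21): [21]
dequeue(): []
enqueue(46): [46]
dequeue(): []
enqueue(58): [58]
dequeue(): []
enqueue(38): [38]
enqueue(11): [38, 11]
enqueue(36): [38, 11, 36]
dequeue(): [11, 36]

Answer: 11 36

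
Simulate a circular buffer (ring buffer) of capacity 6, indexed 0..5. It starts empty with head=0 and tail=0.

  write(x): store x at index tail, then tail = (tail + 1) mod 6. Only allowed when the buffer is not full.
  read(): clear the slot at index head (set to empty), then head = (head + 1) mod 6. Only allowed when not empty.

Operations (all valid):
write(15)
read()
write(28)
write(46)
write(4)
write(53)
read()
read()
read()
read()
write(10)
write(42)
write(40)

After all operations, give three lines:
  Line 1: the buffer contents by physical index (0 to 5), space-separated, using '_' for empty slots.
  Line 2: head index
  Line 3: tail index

Answer: 42 40 _ _ _ 10
5
2

Derivation:
write(15): buf=[15 _ _ _ _ _], head=0, tail=1, size=1
read(): buf=[_ _ _ _ _ _], head=1, tail=1, size=0
write(28): buf=[_ 28 _ _ _ _], head=1, tail=2, size=1
write(46): buf=[_ 28 46 _ _ _], head=1, tail=3, size=2
write(4): buf=[_ 28 46 4 _ _], head=1, tail=4, size=3
write(53): buf=[_ 28 46 4 53 _], head=1, tail=5, size=4
read(): buf=[_ _ 46 4 53 _], head=2, tail=5, size=3
read(): buf=[_ _ _ 4 53 _], head=3, tail=5, size=2
read(): buf=[_ _ _ _ 53 _], head=4, tail=5, size=1
read(): buf=[_ _ _ _ _ _], head=5, tail=5, size=0
write(10): buf=[_ _ _ _ _ 10], head=5, tail=0, size=1
write(42): buf=[42 _ _ _ _ 10], head=5, tail=1, size=2
write(40): buf=[42 40 _ _ _ 10], head=5, tail=2, size=3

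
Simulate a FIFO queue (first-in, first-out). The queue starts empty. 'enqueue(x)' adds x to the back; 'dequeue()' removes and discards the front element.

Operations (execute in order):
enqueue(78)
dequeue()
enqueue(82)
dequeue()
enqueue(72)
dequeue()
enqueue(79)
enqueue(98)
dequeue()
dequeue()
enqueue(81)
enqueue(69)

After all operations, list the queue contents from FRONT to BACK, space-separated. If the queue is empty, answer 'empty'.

enqueue(78): [78]
dequeue(): []
enqueue(82): [82]
dequeue(): []
enqueue(72): [72]
dequeue(): []
enqueue(79): [79]
enqueue(98): [79, 98]
dequeue(): [98]
dequeue(): []
enqueue(81): [81]
enqueue(69): [81, 69]

Answer: 81 69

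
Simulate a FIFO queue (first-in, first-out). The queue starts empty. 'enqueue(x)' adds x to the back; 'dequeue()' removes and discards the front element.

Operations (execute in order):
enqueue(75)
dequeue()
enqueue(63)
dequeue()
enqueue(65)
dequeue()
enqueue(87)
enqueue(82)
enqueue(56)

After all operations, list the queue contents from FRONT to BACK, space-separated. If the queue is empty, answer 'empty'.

Answer: 87 82 56

Derivation:
enqueue(75): [75]
dequeue(): []
enqueue(63): [63]
dequeue(): []
enqueue(65): [65]
dequeue(): []
enqueue(87): [87]
enqueue(82): [87, 82]
enqueue(56): [87, 82, 56]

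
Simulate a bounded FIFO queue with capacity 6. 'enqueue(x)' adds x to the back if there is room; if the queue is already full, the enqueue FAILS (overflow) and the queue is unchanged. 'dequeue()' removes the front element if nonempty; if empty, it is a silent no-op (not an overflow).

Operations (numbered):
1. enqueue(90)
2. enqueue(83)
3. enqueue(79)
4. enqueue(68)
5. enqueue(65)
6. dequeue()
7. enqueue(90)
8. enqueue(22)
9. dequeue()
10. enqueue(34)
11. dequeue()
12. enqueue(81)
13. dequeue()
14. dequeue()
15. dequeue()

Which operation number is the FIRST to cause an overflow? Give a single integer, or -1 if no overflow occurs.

1. enqueue(90): size=1
2. enqueue(83): size=2
3. enqueue(79): size=3
4. enqueue(68): size=4
5. enqueue(65): size=5
6. dequeue(): size=4
7. enqueue(90): size=5
8. enqueue(22): size=6
9. dequeue(): size=5
10. enqueue(34): size=6
11. dequeue(): size=5
12. enqueue(81): size=6
13. dequeue(): size=5
14. dequeue(): size=4
15. dequeue(): size=3

Answer: -1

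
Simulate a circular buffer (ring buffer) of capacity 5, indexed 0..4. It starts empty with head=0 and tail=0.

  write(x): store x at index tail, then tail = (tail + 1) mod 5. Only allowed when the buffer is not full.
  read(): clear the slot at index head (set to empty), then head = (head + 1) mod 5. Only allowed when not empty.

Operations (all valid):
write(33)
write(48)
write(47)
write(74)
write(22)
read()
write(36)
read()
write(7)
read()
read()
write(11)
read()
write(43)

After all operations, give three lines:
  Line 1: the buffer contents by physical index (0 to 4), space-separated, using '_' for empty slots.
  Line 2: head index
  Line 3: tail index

write(33): buf=[33 _ _ _ _], head=0, tail=1, size=1
write(48): buf=[33 48 _ _ _], head=0, tail=2, size=2
write(47): buf=[33 48 47 _ _], head=0, tail=3, size=3
write(74): buf=[33 48 47 74 _], head=0, tail=4, size=4
write(22): buf=[33 48 47 74 22], head=0, tail=0, size=5
read(): buf=[_ 48 47 74 22], head=1, tail=0, size=4
write(36): buf=[36 48 47 74 22], head=1, tail=1, size=5
read(): buf=[36 _ 47 74 22], head=2, tail=1, size=4
write(7): buf=[36 7 47 74 22], head=2, tail=2, size=5
read(): buf=[36 7 _ 74 22], head=3, tail=2, size=4
read(): buf=[36 7 _ _ 22], head=4, tail=2, size=3
write(11): buf=[36 7 11 _ 22], head=4, tail=3, size=4
read(): buf=[36 7 11 _ _], head=0, tail=3, size=3
write(43): buf=[36 7 11 43 _], head=0, tail=4, size=4

Answer: 36 7 11 43 _
0
4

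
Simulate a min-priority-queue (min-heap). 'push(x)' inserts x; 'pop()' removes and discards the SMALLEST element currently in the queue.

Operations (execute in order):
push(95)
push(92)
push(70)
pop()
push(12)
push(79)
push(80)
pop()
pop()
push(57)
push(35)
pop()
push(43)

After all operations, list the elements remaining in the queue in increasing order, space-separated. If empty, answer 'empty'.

Answer: 43 57 80 92 95

Derivation:
push(95): heap contents = [95]
push(92): heap contents = [92, 95]
push(70): heap contents = [70, 92, 95]
pop() → 70: heap contents = [92, 95]
push(12): heap contents = [12, 92, 95]
push(79): heap contents = [12, 79, 92, 95]
push(80): heap contents = [12, 79, 80, 92, 95]
pop() → 12: heap contents = [79, 80, 92, 95]
pop() → 79: heap contents = [80, 92, 95]
push(57): heap contents = [57, 80, 92, 95]
push(35): heap contents = [35, 57, 80, 92, 95]
pop() → 35: heap contents = [57, 80, 92, 95]
push(43): heap contents = [43, 57, 80, 92, 95]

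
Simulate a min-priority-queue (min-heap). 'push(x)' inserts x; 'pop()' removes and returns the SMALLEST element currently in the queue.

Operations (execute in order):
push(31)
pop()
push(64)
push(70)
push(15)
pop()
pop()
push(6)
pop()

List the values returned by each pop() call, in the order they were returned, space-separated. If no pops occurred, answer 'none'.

Answer: 31 15 64 6

Derivation:
push(31): heap contents = [31]
pop() → 31: heap contents = []
push(64): heap contents = [64]
push(70): heap contents = [64, 70]
push(15): heap contents = [15, 64, 70]
pop() → 15: heap contents = [64, 70]
pop() → 64: heap contents = [70]
push(6): heap contents = [6, 70]
pop() → 6: heap contents = [70]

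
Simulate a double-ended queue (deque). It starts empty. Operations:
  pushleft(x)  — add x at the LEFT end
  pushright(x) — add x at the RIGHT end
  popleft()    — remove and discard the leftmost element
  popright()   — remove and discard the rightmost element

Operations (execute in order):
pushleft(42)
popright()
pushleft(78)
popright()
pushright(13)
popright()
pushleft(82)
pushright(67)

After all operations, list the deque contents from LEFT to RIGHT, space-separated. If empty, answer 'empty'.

Answer: 82 67

Derivation:
pushleft(42): [42]
popright(): []
pushleft(78): [78]
popright(): []
pushright(13): [13]
popright(): []
pushleft(82): [82]
pushright(67): [82, 67]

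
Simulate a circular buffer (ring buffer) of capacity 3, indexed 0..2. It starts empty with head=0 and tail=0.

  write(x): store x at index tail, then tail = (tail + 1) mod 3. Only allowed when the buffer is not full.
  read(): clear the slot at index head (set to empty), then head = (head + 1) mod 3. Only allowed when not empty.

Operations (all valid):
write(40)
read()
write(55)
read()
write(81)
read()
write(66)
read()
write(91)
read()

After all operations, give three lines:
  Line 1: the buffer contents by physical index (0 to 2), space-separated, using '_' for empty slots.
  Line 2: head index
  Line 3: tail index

Answer: _ _ _
2
2

Derivation:
write(40): buf=[40 _ _], head=0, tail=1, size=1
read(): buf=[_ _ _], head=1, tail=1, size=0
write(55): buf=[_ 55 _], head=1, tail=2, size=1
read(): buf=[_ _ _], head=2, tail=2, size=0
write(81): buf=[_ _ 81], head=2, tail=0, size=1
read(): buf=[_ _ _], head=0, tail=0, size=0
write(66): buf=[66 _ _], head=0, tail=1, size=1
read(): buf=[_ _ _], head=1, tail=1, size=0
write(91): buf=[_ 91 _], head=1, tail=2, size=1
read(): buf=[_ _ _], head=2, tail=2, size=0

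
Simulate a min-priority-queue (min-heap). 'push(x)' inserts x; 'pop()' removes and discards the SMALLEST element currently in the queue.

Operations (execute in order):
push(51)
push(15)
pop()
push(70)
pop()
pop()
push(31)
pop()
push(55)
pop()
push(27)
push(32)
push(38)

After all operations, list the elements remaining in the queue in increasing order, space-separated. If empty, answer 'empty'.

push(51): heap contents = [51]
push(15): heap contents = [15, 51]
pop() → 15: heap contents = [51]
push(70): heap contents = [51, 70]
pop() → 51: heap contents = [70]
pop() → 70: heap contents = []
push(31): heap contents = [31]
pop() → 31: heap contents = []
push(55): heap contents = [55]
pop() → 55: heap contents = []
push(27): heap contents = [27]
push(32): heap contents = [27, 32]
push(38): heap contents = [27, 32, 38]

Answer: 27 32 38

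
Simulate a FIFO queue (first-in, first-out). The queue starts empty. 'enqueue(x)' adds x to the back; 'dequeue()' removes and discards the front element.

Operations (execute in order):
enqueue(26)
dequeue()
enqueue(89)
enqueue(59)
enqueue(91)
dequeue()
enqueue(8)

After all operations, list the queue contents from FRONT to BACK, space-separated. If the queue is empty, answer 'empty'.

enqueue(26): [26]
dequeue(): []
enqueue(89): [89]
enqueue(59): [89, 59]
enqueue(91): [89, 59, 91]
dequeue(): [59, 91]
enqueue(8): [59, 91, 8]

Answer: 59 91 8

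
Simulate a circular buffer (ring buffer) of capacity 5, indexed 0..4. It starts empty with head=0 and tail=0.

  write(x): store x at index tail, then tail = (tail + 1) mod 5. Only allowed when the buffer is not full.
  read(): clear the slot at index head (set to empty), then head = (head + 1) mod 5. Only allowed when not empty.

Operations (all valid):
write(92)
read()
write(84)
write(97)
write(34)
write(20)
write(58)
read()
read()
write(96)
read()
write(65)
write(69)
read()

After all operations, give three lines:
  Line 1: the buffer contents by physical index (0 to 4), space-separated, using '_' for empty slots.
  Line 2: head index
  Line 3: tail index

write(92): buf=[92 _ _ _ _], head=0, tail=1, size=1
read(): buf=[_ _ _ _ _], head=1, tail=1, size=0
write(84): buf=[_ 84 _ _ _], head=1, tail=2, size=1
write(97): buf=[_ 84 97 _ _], head=1, tail=3, size=2
write(34): buf=[_ 84 97 34 _], head=1, tail=4, size=3
write(20): buf=[_ 84 97 34 20], head=1, tail=0, size=4
write(58): buf=[58 84 97 34 20], head=1, tail=1, size=5
read(): buf=[58 _ 97 34 20], head=2, tail=1, size=4
read(): buf=[58 _ _ 34 20], head=3, tail=1, size=3
write(96): buf=[58 96 _ 34 20], head=3, tail=2, size=4
read(): buf=[58 96 _ _ 20], head=4, tail=2, size=3
write(65): buf=[58 96 65 _ 20], head=4, tail=3, size=4
write(69): buf=[58 96 65 69 20], head=4, tail=4, size=5
read(): buf=[58 96 65 69 _], head=0, tail=4, size=4

Answer: 58 96 65 69 _
0
4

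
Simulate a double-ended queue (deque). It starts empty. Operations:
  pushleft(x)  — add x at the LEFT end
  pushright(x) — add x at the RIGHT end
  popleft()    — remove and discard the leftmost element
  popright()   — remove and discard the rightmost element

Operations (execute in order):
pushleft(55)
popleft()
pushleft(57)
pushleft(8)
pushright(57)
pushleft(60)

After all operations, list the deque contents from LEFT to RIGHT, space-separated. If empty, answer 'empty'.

pushleft(55): [55]
popleft(): []
pushleft(57): [57]
pushleft(8): [8, 57]
pushright(57): [8, 57, 57]
pushleft(60): [60, 8, 57, 57]

Answer: 60 8 57 57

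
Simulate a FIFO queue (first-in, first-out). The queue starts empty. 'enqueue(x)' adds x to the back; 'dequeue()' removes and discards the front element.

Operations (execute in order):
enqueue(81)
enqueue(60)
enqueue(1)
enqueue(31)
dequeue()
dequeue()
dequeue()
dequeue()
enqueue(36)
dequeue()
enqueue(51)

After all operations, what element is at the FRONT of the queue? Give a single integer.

Answer: 51

Derivation:
enqueue(81): queue = [81]
enqueue(60): queue = [81, 60]
enqueue(1): queue = [81, 60, 1]
enqueue(31): queue = [81, 60, 1, 31]
dequeue(): queue = [60, 1, 31]
dequeue(): queue = [1, 31]
dequeue(): queue = [31]
dequeue(): queue = []
enqueue(36): queue = [36]
dequeue(): queue = []
enqueue(51): queue = [51]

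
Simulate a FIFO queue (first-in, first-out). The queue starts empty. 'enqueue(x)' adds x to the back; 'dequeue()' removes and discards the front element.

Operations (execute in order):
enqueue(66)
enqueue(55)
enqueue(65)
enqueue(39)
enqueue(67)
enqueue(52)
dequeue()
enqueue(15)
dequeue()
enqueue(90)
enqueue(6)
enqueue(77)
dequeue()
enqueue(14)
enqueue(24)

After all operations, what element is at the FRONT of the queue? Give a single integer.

enqueue(66): queue = [66]
enqueue(55): queue = [66, 55]
enqueue(65): queue = [66, 55, 65]
enqueue(39): queue = [66, 55, 65, 39]
enqueue(67): queue = [66, 55, 65, 39, 67]
enqueue(52): queue = [66, 55, 65, 39, 67, 52]
dequeue(): queue = [55, 65, 39, 67, 52]
enqueue(15): queue = [55, 65, 39, 67, 52, 15]
dequeue(): queue = [65, 39, 67, 52, 15]
enqueue(90): queue = [65, 39, 67, 52, 15, 90]
enqueue(6): queue = [65, 39, 67, 52, 15, 90, 6]
enqueue(77): queue = [65, 39, 67, 52, 15, 90, 6, 77]
dequeue(): queue = [39, 67, 52, 15, 90, 6, 77]
enqueue(14): queue = [39, 67, 52, 15, 90, 6, 77, 14]
enqueue(24): queue = [39, 67, 52, 15, 90, 6, 77, 14, 24]

Answer: 39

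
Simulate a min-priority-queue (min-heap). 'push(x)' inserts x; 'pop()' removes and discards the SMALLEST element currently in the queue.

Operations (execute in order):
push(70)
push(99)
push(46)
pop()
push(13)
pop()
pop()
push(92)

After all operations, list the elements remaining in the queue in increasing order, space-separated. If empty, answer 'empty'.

push(70): heap contents = [70]
push(99): heap contents = [70, 99]
push(46): heap contents = [46, 70, 99]
pop() → 46: heap contents = [70, 99]
push(13): heap contents = [13, 70, 99]
pop() → 13: heap contents = [70, 99]
pop() → 70: heap contents = [99]
push(92): heap contents = [92, 99]

Answer: 92 99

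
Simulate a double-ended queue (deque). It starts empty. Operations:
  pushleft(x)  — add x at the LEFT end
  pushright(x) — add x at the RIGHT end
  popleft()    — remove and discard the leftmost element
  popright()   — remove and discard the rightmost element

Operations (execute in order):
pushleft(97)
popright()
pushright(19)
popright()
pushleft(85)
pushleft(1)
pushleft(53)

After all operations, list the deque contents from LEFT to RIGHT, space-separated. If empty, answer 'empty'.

Answer: 53 1 85

Derivation:
pushleft(97): [97]
popright(): []
pushright(19): [19]
popright(): []
pushleft(85): [85]
pushleft(1): [1, 85]
pushleft(53): [53, 1, 85]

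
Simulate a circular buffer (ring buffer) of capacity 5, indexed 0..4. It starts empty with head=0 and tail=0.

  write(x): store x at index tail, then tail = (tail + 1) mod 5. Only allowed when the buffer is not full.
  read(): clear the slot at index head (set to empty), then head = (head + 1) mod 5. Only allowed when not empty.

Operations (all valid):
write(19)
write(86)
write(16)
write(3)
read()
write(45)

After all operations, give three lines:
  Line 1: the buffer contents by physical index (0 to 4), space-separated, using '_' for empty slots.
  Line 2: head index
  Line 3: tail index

Answer: _ 86 16 3 45
1
0

Derivation:
write(19): buf=[19 _ _ _ _], head=0, tail=1, size=1
write(86): buf=[19 86 _ _ _], head=0, tail=2, size=2
write(16): buf=[19 86 16 _ _], head=0, tail=3, size=3
write(3): buf=[19 86 16 3 _], head=0, tail=4, size=4
read(): buf=[_ 86 16 3 _], head=1, tail=4, size=3
write(45): buf=[_ 86 16 3 45], head=1, tail=0, size=4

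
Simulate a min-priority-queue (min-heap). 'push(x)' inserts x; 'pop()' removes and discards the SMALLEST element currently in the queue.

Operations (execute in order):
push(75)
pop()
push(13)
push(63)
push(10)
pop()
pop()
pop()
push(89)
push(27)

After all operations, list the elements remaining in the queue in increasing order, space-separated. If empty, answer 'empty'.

Answer: 27 89

Derivation:
push(75): heap contents = [75]
pop() → 75: heap contents = []
push(13): heap contents = [13]
push(63): heap contents = [13, 63]
push(10): heap contents = [10, 13, 63]
pop() → 10: heap contents = [13, 63]
pop() → 13: heap contents = [63]
pop() → 63: heap contents = []
push(89): heap contents = [89]
push(27): heap contents = [27, 89]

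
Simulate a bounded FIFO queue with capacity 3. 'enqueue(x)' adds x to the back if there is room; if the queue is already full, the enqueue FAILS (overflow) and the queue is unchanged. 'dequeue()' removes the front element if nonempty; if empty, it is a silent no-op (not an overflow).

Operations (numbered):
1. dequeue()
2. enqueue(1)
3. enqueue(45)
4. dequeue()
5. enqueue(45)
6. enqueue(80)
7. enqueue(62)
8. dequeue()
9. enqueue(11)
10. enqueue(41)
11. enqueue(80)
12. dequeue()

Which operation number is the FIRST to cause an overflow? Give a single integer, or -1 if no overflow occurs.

Answer: 7

Derivation:
1. dequeue(): empty, no-op, size=0
2. enqueue(1): size=1
3. enqueue(45): size=2
4. dequeue(): size=1
5. enqueue(45): size=2
6. enqueue(80): size=3
7. enqueue(62): size=3=cap → OVERFLOW (fail)
8. dequeue(): size=2
9. enqueue(11): size=3
10. enqueue(41): size=3=cap → OVERFLOW (fail)
11. enqueue(80): size=3=cap → OVERFLOW (fail)
12. dequeue(): size=2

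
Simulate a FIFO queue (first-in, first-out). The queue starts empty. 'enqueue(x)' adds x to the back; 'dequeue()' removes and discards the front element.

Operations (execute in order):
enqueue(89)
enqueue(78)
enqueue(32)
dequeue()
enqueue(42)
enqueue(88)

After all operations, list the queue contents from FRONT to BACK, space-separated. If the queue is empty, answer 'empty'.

Answer: 78 32 42 88

Derivation:
enqueue(89): [89]
enqueue(78): [89, 78]
enqueue(32): [89, 78, 32]
dequeue(): [78, 32]
enqueue(42): [78, 32, 42]
enqueue(88): [78, 32, 42, 88]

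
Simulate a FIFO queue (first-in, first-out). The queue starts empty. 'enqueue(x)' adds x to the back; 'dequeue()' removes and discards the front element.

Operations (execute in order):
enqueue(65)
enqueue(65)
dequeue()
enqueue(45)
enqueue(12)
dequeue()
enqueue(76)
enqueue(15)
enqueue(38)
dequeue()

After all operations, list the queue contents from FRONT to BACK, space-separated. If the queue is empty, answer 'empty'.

enqueue(65): [65]
enqueue(65): [65, 65]
dequeue(): [65]
enqueue(45): [65, 45]
enqueue(12): [65, 45, 12]
dequeue(): [45, 12]
enqueue(76): [45, 12, 76]
enqueue(15): [45, 12, 76, 15]
enqueue(38): [45, 12, 76, 15, 38]
dequeue(): [12, 76, 15, 38]

Answer: 12 76 15 38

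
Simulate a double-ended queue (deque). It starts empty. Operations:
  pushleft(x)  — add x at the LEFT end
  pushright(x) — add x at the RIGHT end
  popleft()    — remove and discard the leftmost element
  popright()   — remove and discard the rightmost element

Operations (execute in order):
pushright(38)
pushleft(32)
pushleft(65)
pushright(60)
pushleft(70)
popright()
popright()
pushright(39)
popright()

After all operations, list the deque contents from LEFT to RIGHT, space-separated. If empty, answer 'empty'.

Answer: 70 65 32

Derivation:
pushright(38): [38]
pushleft(32): [32, 38]
pushleft(65): [65, 32, 38]
pushright(60): [65, 32, 38, 60]
pushleft(70): [70, 65, 32, 38, 60]
popright(): [70, 65, 32, 38]
popright(): [70, 65, 32]
pushright(39): [70, 65, 32, 39]
popright(): [70, 65, 32]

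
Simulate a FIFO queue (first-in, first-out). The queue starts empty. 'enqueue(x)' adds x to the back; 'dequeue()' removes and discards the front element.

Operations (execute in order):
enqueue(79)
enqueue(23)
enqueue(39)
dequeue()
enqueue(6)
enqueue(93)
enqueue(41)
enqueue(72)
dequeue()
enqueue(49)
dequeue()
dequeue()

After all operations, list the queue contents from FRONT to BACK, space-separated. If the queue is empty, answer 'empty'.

Answer: 93 41 72 49

Derivation:
enqueue(79): [79]
enqueue(23): [79, 23]
enqueue(39): [79, 23, 39]
dequeue(): [23, 39]
enqueue(6): [23, 39, 6]
enqueue(93): [23, 39, 6, 93]
enqueue(41): [23, 39, 6, 93, 41]
enqueue(72): [23, 39, 6, 93, 41, 72]
dequeue(): [39, 6, 93, 41, 72]
enqueue(49): [39, 6, 93, 41, 72, 49]
dequeue(): [6, 93, 41, 72, 49]
dequeue(): [93, 41, 72, 49]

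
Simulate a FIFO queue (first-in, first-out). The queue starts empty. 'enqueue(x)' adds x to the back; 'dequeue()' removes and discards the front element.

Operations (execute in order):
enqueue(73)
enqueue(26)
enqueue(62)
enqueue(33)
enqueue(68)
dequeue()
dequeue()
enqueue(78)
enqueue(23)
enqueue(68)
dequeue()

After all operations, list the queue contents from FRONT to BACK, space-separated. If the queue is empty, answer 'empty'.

Answer: 33 68 78 23 68

Derivation:
enqueue(73): [73]
enqueue(26): [73, 26]
enqueue(62): [73, 26, 62]
enqueue(33): [73, 26, 62, 33]
enqueue(68): [73, 26, 62, 33, 68]
dequeue(): [26, 62, 33, 68]
dequeue(): [62, 33, 68]
enqueue(78): [62, 33, 68, 78]
enqueue(23): [62, 33, 68, 78, 23]
enqueue(68): [62, 33, 68, 78, 23, 68]
dequeue(): [33, 68, 78, 23, 68]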